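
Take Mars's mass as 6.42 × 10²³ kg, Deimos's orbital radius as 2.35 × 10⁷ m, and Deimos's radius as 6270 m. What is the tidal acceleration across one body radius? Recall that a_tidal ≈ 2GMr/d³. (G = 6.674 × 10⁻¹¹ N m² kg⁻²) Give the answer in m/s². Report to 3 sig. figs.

Δa = 2GMr/d³
   = 2 × (6.674 × 10⁻¹¹) × (6.42 × 10²³) × (6270) / (2.35 × 10⁷)³
   = 4.14 × 10⁻⁵ m/s²

4.14 × 10⁻⁵ m/s²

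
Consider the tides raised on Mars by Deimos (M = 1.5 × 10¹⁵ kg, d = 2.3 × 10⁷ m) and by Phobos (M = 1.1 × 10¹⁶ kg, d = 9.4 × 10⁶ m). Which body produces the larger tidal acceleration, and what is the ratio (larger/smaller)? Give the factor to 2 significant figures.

Phobos, by a factor of ≈ 110

The tide-raising term goes as M/d³ (the gradient of a 1/d² field).
Deimos: (1.5 × 10¹⁵) / (2.3 × 10⁷)³ = 1.233 × 10⁻⁷
Phobos: (1.1 × 10¹⁶) / (9.4 × 10⁶)³ = 1.324 × 10⁻⁵
Ratio (larger/smaller) = 110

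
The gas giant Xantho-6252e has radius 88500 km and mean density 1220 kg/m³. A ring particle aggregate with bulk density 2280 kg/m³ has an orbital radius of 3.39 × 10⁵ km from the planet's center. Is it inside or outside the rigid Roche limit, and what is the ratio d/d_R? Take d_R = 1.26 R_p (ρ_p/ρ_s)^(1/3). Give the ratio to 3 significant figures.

outside; d/d_R ≈ 3.74

d_R = 1.26 × (88500 km) × (1220/2280)^(1/3) = 90530 km
d/d_R = (3.39 × 10⁵) / (90530) = 3.74
Since d/d_R > 1, the body is outside the Roche limit.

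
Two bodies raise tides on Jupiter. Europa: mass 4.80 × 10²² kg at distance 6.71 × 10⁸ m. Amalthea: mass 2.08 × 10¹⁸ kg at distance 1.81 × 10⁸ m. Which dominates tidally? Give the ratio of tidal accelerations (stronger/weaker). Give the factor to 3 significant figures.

Compare M/d³ for the two perturbers:
Europa: (4.80 × 10²²) / (6.71 × 10⁸)³ = 1.589 × 10⁻⁴
Amalthea: (2.08 × 10¹⁸) / (1.81 × 10⁸)³ = 3.508 × 10⁻⁷
Ratio (larger/smaller) = 453

Europa, by a factor of ≈ 453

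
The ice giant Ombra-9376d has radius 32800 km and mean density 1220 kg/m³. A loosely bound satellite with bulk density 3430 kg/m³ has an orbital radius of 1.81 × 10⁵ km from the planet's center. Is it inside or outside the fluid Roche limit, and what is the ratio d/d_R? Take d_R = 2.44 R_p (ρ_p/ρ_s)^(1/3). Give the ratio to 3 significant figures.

outside; d/d_R ≈ 3.19

d_R = 2.44 × (32800 km) × (1220/3430)^(1/3) = 56700 km
d/d_R = (1.81 × 10⁵) / (56700) = 3.19
Since d/d_R > 1, the body is outside the Roche limit.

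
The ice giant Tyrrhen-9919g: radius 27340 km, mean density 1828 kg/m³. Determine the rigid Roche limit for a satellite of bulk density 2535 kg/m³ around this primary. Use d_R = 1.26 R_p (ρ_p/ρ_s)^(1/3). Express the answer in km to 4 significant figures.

d_R = 1.26 × 27340 km × (1828/2535)^(1/3)
    = 30890 km

30890 km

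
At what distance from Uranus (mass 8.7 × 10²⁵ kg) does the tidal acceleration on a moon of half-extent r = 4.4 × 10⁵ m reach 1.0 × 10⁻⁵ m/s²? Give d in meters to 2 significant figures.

2GMr/d³ = a_tidal  ⇒  d = (2GMr / a_tidal)^(1/3)
d = (2 × 6.674×10⁻¹¹ × (8.7 × 10²⁵) × (4.4 × 10⁵) / (1.0 × 10⁻⁵))^(1/3)
  = 8.0 × 10⁸ m

8.0 × 10⁸ m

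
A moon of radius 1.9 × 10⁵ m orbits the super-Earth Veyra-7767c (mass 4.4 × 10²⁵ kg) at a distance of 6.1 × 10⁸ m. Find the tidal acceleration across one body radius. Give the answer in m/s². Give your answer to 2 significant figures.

Δg = 2GMr/d³
   = 2 × (6.674 × 10⁻¹¹) × (4.4 × 10²⁵) × (1.9 × 10⁵) / (6.1 × 10⁸)³
   = 4.9 × 10⁻⁶ m/s²

4.9 × 10⁻⁶ m/s²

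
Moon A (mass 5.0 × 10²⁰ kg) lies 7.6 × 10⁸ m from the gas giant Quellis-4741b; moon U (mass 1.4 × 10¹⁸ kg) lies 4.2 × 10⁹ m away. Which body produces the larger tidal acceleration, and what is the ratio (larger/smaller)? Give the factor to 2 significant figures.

Moon A, by a factor of ≈ 60000

Tidal stretch scales as M/d³; compute that for each body.
Moon A: (5.0 × 10²⁰) / (7.6 × 10⁸)³ = 1.139 × 10⁻⁶
Moon U: (1.4 × 10¹⁸) / (4.2 × 10⁹)³ = 1.890 × 10⁻¹¹
Ratio (larger/smaller) = 60000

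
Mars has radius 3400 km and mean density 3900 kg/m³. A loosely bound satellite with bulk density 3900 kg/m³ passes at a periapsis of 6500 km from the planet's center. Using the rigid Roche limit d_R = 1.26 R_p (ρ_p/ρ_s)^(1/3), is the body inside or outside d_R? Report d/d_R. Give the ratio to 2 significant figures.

d_R = 1.26 × (3400 km) × (3900/3900)^(1/3) = 4284 km
d/d_R = (6500) / (4284) = 1.5
Since d/d_R > 1, the body is outside the Roche limit.

outside; d/d_R ≈ 1.5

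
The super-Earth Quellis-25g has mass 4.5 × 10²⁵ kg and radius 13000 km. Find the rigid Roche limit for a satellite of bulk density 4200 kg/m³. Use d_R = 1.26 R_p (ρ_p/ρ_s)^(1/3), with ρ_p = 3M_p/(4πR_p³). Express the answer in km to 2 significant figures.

17000 km

ρ_p = 3M_p/(4πR_p³) = 3 × (4.5 × 10²⁵) / (4π × (1.3 × 10⁷ m)³) = 4900 kg/m³
d_R = 1.26 × 13000 km × (4900/4200)^(1/3)
    = 17000 km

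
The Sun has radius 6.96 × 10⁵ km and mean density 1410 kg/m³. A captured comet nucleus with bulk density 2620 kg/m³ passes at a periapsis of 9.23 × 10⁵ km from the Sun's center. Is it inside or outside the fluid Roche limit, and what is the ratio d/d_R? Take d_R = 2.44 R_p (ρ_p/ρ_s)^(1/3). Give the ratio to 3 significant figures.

inside; d/d_R ≈ 0.668

d_R = 2.44 × (6.96 × 10⁵ km) × (1410/2620)^(1/3) = 1.381 × 10⁶ km
d/d_R = (9.23 × 10⁵) / (1.381 × 10⁶) = 0.668
Since d/d_R < 1, the body is inside the Roche limit.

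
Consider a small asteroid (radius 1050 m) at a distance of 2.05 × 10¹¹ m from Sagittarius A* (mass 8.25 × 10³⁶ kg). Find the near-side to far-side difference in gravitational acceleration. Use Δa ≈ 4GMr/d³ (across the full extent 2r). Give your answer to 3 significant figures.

2.68 × 10⁻⁴ m/s²

a_tidal = 4GMr/d³
        = 4 × (6.674 × 10⁻¹¹) × (8.25 × 10³⁶) × (1050) / (2.05 × 10¹¹)³
        = 2.68 × 10⁻⁴ m/s²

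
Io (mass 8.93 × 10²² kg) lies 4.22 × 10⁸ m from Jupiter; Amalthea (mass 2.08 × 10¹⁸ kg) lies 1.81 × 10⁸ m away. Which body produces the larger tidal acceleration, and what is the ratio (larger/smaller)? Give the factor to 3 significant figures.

Compare M/d³ for the two perturbers:
Io: (8.93 × 10²²) / (4.22 × 10⁸)³ = 1.188 × 10⁻³
Amalthea: (2.08 × 10¹⁸) / (1.81 × 10⁸)³ = 3.508 × 10⁻⁷
Ratio (larger/smaller) = 3390

Io, by a factor of ≈ 3390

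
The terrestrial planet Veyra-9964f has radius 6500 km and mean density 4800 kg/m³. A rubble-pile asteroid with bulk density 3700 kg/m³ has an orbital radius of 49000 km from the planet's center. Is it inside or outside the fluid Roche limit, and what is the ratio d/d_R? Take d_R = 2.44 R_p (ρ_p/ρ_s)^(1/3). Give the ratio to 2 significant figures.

outside; d/d_R ≈ 2.8

d_R = 2.44 × (6500 km) × (4800/3700)^(1/3) = 17300 km
d/d_R = (49000) / (17300) = 2.8
Since d/d_R > 1, the body is outside the Roche limit.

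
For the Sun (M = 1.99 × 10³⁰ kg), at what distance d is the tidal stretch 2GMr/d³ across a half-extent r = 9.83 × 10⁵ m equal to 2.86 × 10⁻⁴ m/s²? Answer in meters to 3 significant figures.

9.70 × 10⁹ m

2GMr/d³ = a_tidal  ⇒  d = (2GMr / a_tidal)^(1/3)
d = (2 × 6.674×10⁻¹¹ × (1.99 × 10³⁰) × (9.83 × 10⁵) / (2.86 × 10⁻⁴))^(1/3)
  = 9.70 × 10⁹ m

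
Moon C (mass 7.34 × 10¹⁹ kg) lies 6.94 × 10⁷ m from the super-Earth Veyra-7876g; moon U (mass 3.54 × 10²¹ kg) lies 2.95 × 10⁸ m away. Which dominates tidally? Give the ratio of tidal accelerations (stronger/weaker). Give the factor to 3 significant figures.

Moon C, by a factor of ≈ 1.59

Tidal stretch scales as M/d³; compute that for each body.
Moon C: (7.34 × 10¹⁹) / (6.94 × 10⁷)³ = 2.196 × 10⁻⁴
Moon U: (3.54 × 10²¹) / (2.95 × 10⁸)³ = 1.379 × 10⁻⁴
Ratio (larger/smaller) = 1.59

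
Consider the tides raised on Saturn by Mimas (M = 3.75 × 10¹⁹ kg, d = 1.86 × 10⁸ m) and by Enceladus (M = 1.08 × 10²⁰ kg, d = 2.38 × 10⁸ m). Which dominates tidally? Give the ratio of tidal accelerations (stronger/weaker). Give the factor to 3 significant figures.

Enceladus, by a factor of ≈ 1.37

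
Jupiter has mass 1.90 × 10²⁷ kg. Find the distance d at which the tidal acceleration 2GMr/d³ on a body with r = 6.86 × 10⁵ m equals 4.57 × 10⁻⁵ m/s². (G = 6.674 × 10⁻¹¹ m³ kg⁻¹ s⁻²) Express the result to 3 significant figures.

1.56 × 10⁹ m

2GMr/d³ = a_tidal  ⇒  d = (2GMr / a_tidal)^(1/3)
d = (2 × 6.674×10⁻¹¹ × (1.90 × 10²⁷) × (6.86 × 10⁵) / (4.57 × 10⁻⁵))^(1/3)
  = 1.56 × 10⁹ m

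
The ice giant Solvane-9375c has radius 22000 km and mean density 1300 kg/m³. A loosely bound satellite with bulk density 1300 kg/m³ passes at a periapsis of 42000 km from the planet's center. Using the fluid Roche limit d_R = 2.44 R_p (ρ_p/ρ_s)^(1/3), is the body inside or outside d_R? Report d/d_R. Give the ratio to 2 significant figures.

d_R = 2.44 × (22000 km) × (1300/1300)^(1/3) = 53680 km
d/d_R = (42000) / (53680) = 0.78
Since d/d_R < 1, the body is inside the Roche limit.

inside; d/d_R ≈ 0.78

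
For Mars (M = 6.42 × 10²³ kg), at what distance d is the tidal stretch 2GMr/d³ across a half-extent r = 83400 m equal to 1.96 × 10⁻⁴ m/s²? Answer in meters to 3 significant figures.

3.32 × 10⁷ m

2GMr/d³ = a_tidal  ⇒  d = (2GMr / a_tidal)^(1/3)
d = (2 × 6.674×10⁻¹¹ × (6.42 × 10²³) × (83400) / (1.96 × 10⁻⁴))^(1/3)
  = 3.32 × 10⁷ m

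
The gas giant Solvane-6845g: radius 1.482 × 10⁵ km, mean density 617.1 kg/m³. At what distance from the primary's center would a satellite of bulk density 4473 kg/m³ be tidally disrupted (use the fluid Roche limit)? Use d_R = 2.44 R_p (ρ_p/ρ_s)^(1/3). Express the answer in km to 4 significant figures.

1.868 × 10⁵ km

d_R = 2.44 × 1.482 × 10⁵ km × (617.1/4473)^(1/3)
    = 1.868 × 10⁵ km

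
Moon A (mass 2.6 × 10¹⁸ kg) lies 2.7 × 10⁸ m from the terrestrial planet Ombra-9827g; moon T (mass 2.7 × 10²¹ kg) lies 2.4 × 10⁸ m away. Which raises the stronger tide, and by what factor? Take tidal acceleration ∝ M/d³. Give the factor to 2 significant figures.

Moon T, by a factor of ≈ 1500

Compare M/d³ for the two perturbers:
Moon A: (2.6 × 10¹⁸) / (2.7 × 10⁸)³ = 1.321 × 10⁻⁷
Moon T: (2.7 × 10²¹) / (2.4 × 10⁸)³ = 1.953 × 10⁻⁴
Ratio (larger/smaller) = 1500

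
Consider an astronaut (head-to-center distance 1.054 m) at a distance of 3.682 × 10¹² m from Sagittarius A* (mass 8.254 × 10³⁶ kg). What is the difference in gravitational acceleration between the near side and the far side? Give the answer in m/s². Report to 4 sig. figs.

Δa = 4GMr/d³
   = 4 × (6.674 × 10⁻¹¹) × (8.254 × 10³⁶) × (1.054) / (3.682 × 10¹²)³
   = 4.653 × 10⁻¹¹ m/s²

4.653 × 10⁻¹¹ m/s²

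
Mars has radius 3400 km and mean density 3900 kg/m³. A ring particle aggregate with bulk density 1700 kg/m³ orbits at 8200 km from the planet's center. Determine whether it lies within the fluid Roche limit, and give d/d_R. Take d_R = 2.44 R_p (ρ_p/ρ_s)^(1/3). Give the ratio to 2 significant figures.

d_R = 2.44 × (3400 km) × (3900/1700)^(1/3) = 10940 km
d/d_R = (8200) / (10940) = 0.75
Since d/d_R < 1, the body is inside the Roche limit.

inside; d/d_R ≈ 0.75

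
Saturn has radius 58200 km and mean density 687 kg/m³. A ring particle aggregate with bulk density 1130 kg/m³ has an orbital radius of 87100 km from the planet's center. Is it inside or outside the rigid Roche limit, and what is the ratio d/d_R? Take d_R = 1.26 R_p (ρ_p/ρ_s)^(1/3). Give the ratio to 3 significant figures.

d_R = 1.26 × (58200 km) × (687/1130)^(1/3) = 62120 km
d/d_R = (87100) / (62120) = 1.40
Since d/d_R > 1, the body is outside the Roche limit.

outside; d/d_R ≈ 1.40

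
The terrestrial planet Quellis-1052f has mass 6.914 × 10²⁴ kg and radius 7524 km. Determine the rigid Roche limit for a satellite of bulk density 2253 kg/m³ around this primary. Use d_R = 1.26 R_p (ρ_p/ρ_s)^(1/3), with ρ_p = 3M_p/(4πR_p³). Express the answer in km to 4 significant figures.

11360 km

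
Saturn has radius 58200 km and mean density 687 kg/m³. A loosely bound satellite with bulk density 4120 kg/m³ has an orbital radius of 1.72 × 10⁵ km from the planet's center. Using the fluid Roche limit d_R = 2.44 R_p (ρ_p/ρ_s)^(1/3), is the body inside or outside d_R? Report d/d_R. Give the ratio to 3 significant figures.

outside; d/d_R ≈ 2.20

d_R = 2.44 × (58200 km) × (687/4120)^(1/3) = 78160 km
d/d_R = (1.72 × 10⁵) / (78160) = 2.20
Since d/d_R > 1, the body is outside the Roche limit.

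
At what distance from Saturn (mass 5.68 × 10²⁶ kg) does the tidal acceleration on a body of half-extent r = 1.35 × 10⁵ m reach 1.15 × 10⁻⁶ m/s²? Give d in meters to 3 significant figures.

2.07 × 10⁹ m

2GMr/d³ = a_tidal  ⇒  d = (2GMr / a_tidal)^(1/3)
d = (2 × 6.674×10⁻¹¹ × (5.68 × 10²⁶) × (1.35 × 10⁵) / (1.15 × 10⁻⁶))^(1/3)
  = 2.07 × 10⁹ m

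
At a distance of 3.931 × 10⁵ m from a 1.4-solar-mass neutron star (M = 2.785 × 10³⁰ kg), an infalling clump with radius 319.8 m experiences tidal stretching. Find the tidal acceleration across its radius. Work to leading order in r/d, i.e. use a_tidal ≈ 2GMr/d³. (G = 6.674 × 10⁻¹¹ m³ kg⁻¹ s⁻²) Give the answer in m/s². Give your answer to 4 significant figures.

1.957 × 10⁶ m/s²

Δg = 2GMr/d³
   = 2 × (6.674 × 10⁻¹¹) × (2.785 × 10³⁰) × (319.8) / (3.931 × 10⁵)³
   = 1.957 × 10⁶ m/s²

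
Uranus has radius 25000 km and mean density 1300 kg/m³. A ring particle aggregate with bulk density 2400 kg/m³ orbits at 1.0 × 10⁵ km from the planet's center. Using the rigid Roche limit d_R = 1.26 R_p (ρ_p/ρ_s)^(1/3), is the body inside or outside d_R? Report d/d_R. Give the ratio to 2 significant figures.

d_R = 1.26 × (25000 km) × (1300/2400)^(1/3) = 25680 km
d/d_R = (1.0 × 10⁵) / (25680) = 3.9
Since d/d_R > 1, the body is outside the Roche limit.

outside; d/d_R ≈ 3.9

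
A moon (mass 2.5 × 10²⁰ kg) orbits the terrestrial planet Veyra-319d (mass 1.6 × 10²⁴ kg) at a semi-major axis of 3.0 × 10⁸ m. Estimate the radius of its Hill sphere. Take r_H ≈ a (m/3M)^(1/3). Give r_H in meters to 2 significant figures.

1.1 × 10⁷ m

r_H ≈ a (m/3M)^(1/3)
    = (3.0 × 10⁸) × (2.5 × 10²⁰ / (3 × 1.6 × 10²⁴))^(1/3)
    = 1.1 × 10⁷ m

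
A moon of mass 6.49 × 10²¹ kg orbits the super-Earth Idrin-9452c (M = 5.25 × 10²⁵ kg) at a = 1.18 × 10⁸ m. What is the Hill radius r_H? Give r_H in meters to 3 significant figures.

4.08 × 10⁶ m

r_H ≈ a (m/3M)^(1/3)
    = (1.18 × 10⁸) × (6.49 × 10²¹ / (3 × 5.25 × 10²⁵))^(1/3)
    = 4.08 × 10⁶ m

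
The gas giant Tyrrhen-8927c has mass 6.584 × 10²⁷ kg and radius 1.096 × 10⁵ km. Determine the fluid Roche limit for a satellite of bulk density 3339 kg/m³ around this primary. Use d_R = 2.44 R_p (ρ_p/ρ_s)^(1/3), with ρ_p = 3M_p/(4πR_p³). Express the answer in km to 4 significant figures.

1.898 × 10⁵ km

ρ_p = 3M_p/(4πR_p³) = 3 × (6.584 × 10²⁷) / (4π × (1.096 × 10⁸ m)³) = 1194 kg/m³
d_R = 2.44 × 1.096 × 10⁵ km × (1194/3339)^(1/3)
    = 1.898 × 10⁵ km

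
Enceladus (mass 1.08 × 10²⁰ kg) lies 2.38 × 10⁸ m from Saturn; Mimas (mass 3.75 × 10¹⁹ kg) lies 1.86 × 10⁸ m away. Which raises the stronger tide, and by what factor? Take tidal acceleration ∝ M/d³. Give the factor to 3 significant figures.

Enceladus, by a factor of ≈ 1.37

Tidal stretch scales as M/d³; compute that for each body.
Enceladus: (1.08 × 10²⁰) / (2.38 × 10⁸)³ = 8.011 × 10⁻⁶
Mimas: (3.75 × 10¹⁹) / (1.86 × 10⁸)³ = 5.828 × 10⁻⁶
Ratio (larger/smaller) = 1.37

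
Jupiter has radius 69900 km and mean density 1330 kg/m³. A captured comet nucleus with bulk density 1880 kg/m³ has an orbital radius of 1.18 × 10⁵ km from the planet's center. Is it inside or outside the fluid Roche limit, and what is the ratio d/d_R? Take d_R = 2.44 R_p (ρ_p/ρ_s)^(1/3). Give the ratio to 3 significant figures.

inside; d/d_R ≈ 0.776

d_R = 2.44 × (69900 km) × (1330/1880)^(1/3) = 1.520 × 10⁵ km
d/d_R = (1.18 × 10⁵) / (1.520 × 10⁵) = 0.776
Since d/d_R < 1, the body is inside the Roche limit.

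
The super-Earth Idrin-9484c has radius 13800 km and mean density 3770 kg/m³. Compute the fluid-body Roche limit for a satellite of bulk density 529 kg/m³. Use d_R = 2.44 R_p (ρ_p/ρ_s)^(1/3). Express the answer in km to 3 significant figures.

64800 km

d_R = 2.44 × 13800 km × (3770/529)^(1/3)
    = 64800 km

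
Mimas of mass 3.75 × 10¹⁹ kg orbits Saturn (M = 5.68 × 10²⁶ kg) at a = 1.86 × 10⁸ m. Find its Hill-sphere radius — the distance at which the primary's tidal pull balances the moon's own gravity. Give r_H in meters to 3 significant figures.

r_H ≈ a (m/3M)^(1/3)
    = (1.86 × 10⁸) × (3.75 × 10¹⁹ / (3 × 5.68 × 10²⁶))^(1/3)
    = 5.21 × 10⁵ m

5.21 × 10⁵ m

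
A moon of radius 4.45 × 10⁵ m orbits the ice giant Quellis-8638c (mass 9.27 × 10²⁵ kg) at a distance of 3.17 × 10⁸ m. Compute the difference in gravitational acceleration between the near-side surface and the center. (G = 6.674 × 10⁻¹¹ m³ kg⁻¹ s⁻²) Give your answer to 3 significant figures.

1.73 × 10⁻⁴ m/s²

Δa = 2GMr/d³
   = 2 × (6.674 × 10⁻¹¹) × (9.27 × 10²⁵) × (4.45 × 10⁵) / (3.17 × 10⁸)³
   = 1.73 × 10⁻⁴ m/s²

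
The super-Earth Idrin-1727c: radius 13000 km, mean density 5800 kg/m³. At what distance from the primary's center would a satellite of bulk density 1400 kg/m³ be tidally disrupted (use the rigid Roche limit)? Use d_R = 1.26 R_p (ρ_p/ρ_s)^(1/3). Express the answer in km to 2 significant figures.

26000 km

d_R = 1.26 × 13000 km × (5800/1400)^(1/3)
    = 26000 km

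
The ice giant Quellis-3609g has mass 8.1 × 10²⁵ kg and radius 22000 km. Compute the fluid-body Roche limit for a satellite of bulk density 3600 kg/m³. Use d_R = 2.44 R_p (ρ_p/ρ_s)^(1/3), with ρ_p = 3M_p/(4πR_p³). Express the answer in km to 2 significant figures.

43000 km

ρ_p = 3M_p/(4πR_p³) = 3 × (8.1 × 10²⁵) / (4π × (2.2 × 10⁷ m)³) = 1800 kg/m³
d_R = 2.44 × 22000 km × (1800/3600)^(1/3)
    = 43000 km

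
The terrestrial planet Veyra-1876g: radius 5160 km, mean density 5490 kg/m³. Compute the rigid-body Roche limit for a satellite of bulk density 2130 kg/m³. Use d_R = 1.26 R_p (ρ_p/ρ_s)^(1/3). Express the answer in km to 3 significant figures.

8910 km

d_R = 1.26 × 5160 km × (5490/2130)^(1/3)
    = 8910 km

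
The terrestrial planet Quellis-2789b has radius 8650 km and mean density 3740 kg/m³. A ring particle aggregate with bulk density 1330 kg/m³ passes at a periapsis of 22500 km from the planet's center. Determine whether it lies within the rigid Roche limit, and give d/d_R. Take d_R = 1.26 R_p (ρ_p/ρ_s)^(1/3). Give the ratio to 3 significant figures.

outside; d/d_R ≈ 1.46

d_R = 1.26 × (8650 km) × (3740/1330)^(1/3) = 15380 km
d/d_R = (22500) / (15380) = 1.46
Since d/d_R > 1, the body is outside the Roche limit.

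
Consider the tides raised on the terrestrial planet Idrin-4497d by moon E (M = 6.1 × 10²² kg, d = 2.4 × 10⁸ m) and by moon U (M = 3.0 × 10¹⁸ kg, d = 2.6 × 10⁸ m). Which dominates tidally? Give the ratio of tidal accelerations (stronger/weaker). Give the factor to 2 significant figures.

Moon E, by a factor of ≈ 26000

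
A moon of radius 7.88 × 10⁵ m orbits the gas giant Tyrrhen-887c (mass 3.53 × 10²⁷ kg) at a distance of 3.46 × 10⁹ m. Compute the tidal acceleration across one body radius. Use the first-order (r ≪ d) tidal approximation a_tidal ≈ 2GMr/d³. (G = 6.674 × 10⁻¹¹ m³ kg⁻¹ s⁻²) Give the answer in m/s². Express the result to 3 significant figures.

8.96 × 10⁻⁶ m/s²

The tidal stretch is the gradient of GM/d² times the body's extent r, hence the 1/d³ dependence.
a_tidal = 2GMr/d³
        = 2 × (6.674 × 10⁻¹¹) × (3.53 × 10²⁷) × (7.88 × 10⁵) / (3.46 × 10⁹)³
        = 8.96 × 10⁻⁶ m/s²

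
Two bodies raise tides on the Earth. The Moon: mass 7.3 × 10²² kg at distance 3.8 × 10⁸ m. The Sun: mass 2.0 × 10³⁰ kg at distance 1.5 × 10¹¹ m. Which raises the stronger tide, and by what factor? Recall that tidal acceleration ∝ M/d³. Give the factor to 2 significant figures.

The tide-raising term goes as M/d³ (the gradient of a 1/d² field).
The Moon: (7.3 × 10²²) / (3.8 × 10⁸)³ = 1.330 × 10⁻³
The Sun: (2.0 × 10³⁰) / (1.5 × 10¹¹)³ = 5.926 × 10⁻⁴
Ratio (larger/smaller) = 2.2

The Moon, by a factor of ≈ 2.2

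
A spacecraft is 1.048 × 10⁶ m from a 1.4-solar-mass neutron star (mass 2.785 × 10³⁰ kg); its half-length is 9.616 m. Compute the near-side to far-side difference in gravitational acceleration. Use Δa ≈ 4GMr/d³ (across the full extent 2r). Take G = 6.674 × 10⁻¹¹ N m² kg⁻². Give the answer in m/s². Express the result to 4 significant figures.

a_tidal = 4GMr/d³
        = 4 × (6.674 × 10⁻¹¹) × (2.785 × 10³⁰) × (9.616) / (1.048 × 10⁶)³
        = 6.211 × 10³ m/s²

6.211 × 10³ m/s²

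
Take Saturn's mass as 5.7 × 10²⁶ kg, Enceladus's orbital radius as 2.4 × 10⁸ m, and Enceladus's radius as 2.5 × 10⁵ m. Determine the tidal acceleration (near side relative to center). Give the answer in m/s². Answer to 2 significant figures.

Differencing GM/(d−r)² and GM/d² to first order in r/d gives 2GMr/d³.
Δg = 2GMr/d³
   = 2 × (6.674 × 10⁻¹¹) × (5.7 × 10²⁶) × (2.5 × 10⁵) / (2.4 × 10⁸)³
   = 1.4 × 10⁻³ m/s²

1.4 × 10⁻³ m/s²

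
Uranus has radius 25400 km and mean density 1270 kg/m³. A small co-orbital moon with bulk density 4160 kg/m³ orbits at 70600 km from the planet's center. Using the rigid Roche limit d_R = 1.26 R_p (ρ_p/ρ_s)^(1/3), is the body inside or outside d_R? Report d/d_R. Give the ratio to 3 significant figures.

d_R = 1.26 × (25400 km) × (1270/4160)^(1/3) = 21550 km
d/d_R = (70600) / (21550) = 3.28
Since d/d_R > 1, the body is outside the Roche limit.

outside; d/d_R ≈ 3.28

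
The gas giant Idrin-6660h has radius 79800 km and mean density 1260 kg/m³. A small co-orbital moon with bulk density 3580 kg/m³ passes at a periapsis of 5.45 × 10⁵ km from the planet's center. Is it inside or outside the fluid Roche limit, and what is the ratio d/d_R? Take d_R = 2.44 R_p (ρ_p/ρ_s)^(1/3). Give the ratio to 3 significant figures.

outside; d/d_R ≈ 3.96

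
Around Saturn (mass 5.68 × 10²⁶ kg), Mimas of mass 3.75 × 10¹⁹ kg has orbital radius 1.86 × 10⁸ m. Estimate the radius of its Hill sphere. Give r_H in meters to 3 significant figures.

r_H ≈ a (m/3M)^(1/3)
    = (1.86 × 10⁸) × (3.75 × 10¹⁹ / (3 × 5.68 × 10²⁶))^(1/3)
    = 5.21 × 10⁵ m

5.21 × 10⁵ m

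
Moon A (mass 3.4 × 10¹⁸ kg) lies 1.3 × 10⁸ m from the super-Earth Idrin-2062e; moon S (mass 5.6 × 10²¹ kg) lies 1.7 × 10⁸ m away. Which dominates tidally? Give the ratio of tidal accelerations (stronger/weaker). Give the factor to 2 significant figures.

Tidal stretch scales as M/d³; compute that for each body.
Moon A: (3.4 × 10¹⁸) / (1.3 × 10⁸)³ = 1.548 × 10⁻⁶
Moon S: (5.6 × 10²¹) / (1.7 × 10⁸)³ = 1.140 × 10⁻³
Ratio (larger/smaller) = 740

Moon S, by a factor of ≈ 740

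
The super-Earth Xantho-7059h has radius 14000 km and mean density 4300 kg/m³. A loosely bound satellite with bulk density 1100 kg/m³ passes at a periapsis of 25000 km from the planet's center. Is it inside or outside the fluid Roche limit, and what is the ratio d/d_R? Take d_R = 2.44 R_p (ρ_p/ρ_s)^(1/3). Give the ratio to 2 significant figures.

d_R = 2.44 × (14000 km) × (4300/1100)^(1/3) = 53810 km
d/d_R = (25000) / (53810) = 0.46
Since d/d_R < 1, the body is inside the Roche limit.

inside; d/d_R ≈ 0.46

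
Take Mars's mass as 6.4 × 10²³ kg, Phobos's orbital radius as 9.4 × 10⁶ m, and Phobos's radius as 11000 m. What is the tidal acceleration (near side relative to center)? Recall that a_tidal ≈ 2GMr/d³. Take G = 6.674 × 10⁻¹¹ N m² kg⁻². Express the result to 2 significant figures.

1.1 × 10⁻³ m/s²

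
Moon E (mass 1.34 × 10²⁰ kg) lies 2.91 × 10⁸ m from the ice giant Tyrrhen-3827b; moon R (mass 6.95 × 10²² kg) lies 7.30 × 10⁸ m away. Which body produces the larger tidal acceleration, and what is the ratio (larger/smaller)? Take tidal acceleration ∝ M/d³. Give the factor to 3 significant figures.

Compare M/d³ for the two perturbers:
Moon E: (1.34 × 10²⁰) / (2.91 × 10⁸)³ = 5.438 × 10⁻⁶
Moon R: (6.95 × 10²²) / (7.30 × 10⁸)³ = 1.787 × 10⁻⁴
Ratio (larger/smaller) = 32.9

Moon R, by a factor of ≈ 32.9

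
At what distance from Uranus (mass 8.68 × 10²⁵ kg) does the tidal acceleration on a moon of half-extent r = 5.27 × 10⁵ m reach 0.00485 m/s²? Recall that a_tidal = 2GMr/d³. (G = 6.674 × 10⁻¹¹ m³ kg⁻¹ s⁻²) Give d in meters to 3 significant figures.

2GMr/d³ = a_tidal  ⇒  d = (2GMr / a_tidal)^(1/3)
d = (2 × 6.674×10⁻¹¹ × (8.68 × 10²⁵) × (5.27 × 10⁵) / (0.00485))^(1/3)
  = 1.08 × 10⁸ m

1.08 × 10⁸ m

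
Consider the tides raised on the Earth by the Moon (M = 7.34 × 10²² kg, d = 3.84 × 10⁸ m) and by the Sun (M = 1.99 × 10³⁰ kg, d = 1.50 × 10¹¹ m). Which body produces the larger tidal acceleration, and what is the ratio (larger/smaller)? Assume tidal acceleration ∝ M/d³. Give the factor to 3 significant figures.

The Moon, by a factor of ≈ 2.20

Compare M/d³ for the two perturbers:
The Moon: (7.34 × 10²²) / (3.84 × 10⁸)³ = 1.296 × 10⁻³
The Sun: (1.99 × 10³⁰) / (1.50 × 10¹¹)³ = 5.896 × 10⁻⁴
Ratio (larger/smaller) = 2.20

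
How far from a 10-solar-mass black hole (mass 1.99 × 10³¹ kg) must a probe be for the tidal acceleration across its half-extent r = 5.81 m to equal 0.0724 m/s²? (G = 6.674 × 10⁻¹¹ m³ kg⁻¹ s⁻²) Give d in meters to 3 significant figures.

5.97 × 10⁷ m

2GMr/d³ = a_tidal  ⇒  d = (2GMr / a_tidal)^(1/3)
d = (2 × 6.674×10⁻¹¹ × (1.99 × 10³¹) × (5.81) / (0.0724))^(1/3)
  = 5.97 × 10⁷ m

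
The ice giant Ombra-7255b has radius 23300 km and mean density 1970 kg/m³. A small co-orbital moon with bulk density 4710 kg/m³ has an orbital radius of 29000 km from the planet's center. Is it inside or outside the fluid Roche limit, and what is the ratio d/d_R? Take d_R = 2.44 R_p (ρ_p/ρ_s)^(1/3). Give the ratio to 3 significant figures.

inside; d/d_R ≈ 0.682

d_R = 2.44 × (23300 km) × (1970/4710)^(1/3) = 42520 km
d/d_R = (29000) / (42520) = 0.682
Since d/d_R < 1, the body is inside the Roche limit.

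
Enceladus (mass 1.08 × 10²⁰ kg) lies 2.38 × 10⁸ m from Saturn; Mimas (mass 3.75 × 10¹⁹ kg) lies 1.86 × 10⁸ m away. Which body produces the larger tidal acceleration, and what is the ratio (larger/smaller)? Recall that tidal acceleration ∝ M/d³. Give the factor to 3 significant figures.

Tidal acceleration ∝ M/d³, so compare M/d³ for each.
Enceladus: (1.08 × 10²⁰) / (2.38 × 10⁸)³ = 8.011 × 10⁻⁶
Mimas: (3.75 × 10¹⁹) / (1.86 × 10⁸)³ = 5.828 × 10⁻⁶
Ratio (larger/smaller) = 1.37

Enceladus, by a factor of ≈ 1.37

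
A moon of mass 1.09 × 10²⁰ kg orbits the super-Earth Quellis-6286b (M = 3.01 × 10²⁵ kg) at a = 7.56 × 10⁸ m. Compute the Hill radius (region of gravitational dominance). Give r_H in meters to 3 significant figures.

8.05 × 10⁶ m

r_H ≈ a (m/3M)^(1/3)
    = (7.56 × 10⁸) × (1.09 × 10²⁰ / (3 × 3.01 × 10²⁵))^(1/3)
    = 8.05 × 10⁶ m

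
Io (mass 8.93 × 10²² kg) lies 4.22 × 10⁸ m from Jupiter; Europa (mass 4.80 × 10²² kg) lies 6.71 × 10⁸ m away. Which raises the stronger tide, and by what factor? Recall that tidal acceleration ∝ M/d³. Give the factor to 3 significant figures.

Tidal acceleration ∝ M/d³, so compare M/d³ for each.
Io: (8.93 × 10²²) / (4.22 × 10⁸)³ = 1.188 × 10⁻³
Europa: (4.80 × 10²²) / (6.71 × 10⁸)³ = 1.589 × 10⁻⁴
Ratio (larger/smaller) = 7.48

Io, by a factor of ≈ 7.48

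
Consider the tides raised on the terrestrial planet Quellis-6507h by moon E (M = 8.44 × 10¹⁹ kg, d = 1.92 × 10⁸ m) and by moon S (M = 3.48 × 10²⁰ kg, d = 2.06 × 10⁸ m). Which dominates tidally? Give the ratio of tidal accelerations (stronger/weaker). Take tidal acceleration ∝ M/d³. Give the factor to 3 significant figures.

Moon S, by a factor of ≈ 3.34

The tide-raising term goes as M/d³ (the gradient of a 1/d² field).
Moon E: (8.44 × 10¹⁹) / (1.92 × 10⁸)³ = 1.192 × 10⁻⁵
Moon S: (3.48 × 10²⁰) / (2.06 × 10⁸)³ = 3.981 × 10⁻⁵
Ratio (larger/smaller) = 3.34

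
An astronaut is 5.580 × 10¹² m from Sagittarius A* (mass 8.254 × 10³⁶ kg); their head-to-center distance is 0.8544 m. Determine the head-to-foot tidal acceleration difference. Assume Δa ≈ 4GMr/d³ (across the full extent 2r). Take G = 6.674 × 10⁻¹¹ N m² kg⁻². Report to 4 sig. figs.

1.084 × 10⁻¹¹ m/s²

The field gradient is 2GM/d³; across the full diameter 2r the difference is 4GMr/d³.
a_tidal = 4GMr/d³
        = 4 × (6.674 × 10⁻¹¹) × (8.254 × 10³⁶) × (0.8544) / (5.580 × 10¹²)³
        = 1.084 × 10⁻¹¹ m/s²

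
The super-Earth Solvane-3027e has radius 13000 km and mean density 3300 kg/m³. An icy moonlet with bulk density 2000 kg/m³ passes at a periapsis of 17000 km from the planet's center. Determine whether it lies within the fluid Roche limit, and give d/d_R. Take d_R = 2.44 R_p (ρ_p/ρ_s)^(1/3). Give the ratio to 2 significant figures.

inside; d/d_R ≈ 0.45

d_R = 2.44 × (13000 km) × (3300/2000)^(1/3) = 37480 km
d/d_R = (17000) / (37480) = 0.45
Since d/d_R < 1, the body is inside the Roche limit.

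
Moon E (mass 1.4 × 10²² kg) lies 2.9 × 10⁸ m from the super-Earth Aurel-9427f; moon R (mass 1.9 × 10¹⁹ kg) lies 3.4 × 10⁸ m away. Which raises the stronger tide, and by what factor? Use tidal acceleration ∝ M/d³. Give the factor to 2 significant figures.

Tidal stretch scales as M/d³; compute that for each body.
Moon E: (1.4 × 10²²) / (2.9 × 10⁸)³ = 5.740 × 10⁻⁴
Moon R: (1.9 × 10¹⁹) / (3.4 × 10⁸)³ = 4.834 × 10⁻⁷
Ratio (larger/smaller) = 1200

Moon E, by a factor of ≈ 1200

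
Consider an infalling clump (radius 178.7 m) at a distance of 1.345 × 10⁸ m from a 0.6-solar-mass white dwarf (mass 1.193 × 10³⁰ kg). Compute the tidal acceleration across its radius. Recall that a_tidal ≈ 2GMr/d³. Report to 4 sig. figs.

The tidal stretch is the gradient of GM/d² times the body's extent r, hence the 1/d³ dependence.
Δa = 2GMr/d³
   = 2 × (6.674 × 10⁻¹¹) × (1.193 × 10³⁰) × (178.7) / (1.345 × 10⁸)³
   = 1.170 × 10⁻² m/s²

1.170 × 10⁻² m/s²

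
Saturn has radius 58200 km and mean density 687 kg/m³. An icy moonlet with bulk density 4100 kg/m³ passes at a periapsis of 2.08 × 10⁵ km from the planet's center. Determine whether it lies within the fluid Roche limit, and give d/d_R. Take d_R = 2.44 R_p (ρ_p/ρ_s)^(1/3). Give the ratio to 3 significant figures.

d_R = 2.44 × (58200 km) × (687/4100)^(1/3) = 78290 km
d/d_R = (2.08 × 10⁵) / (78290) = 2.66
Since d/d_R > 1, the body is outside the Roche limit.

outside; d/d_R ≈ 2.66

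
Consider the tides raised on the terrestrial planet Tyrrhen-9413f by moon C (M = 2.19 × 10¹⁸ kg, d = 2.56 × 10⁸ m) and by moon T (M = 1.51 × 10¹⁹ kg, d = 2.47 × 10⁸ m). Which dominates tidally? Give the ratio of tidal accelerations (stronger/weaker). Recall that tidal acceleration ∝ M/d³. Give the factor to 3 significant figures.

The tide-raising term goes as M/d³ (the gradient of a 1/d² field).
Moon C: (2.19 × 10¹⁸) / (2.56 × 10⁸)³ = 1.305 × 10⁻⁷
Moon T: (1.51 × 10¹⁹) / (2.47 × 10⁸)³ = 1.002 × 10⁻⁶
Ratio (larger/smaller) = 7.68

Moon T, by a factor of ≈ 7.68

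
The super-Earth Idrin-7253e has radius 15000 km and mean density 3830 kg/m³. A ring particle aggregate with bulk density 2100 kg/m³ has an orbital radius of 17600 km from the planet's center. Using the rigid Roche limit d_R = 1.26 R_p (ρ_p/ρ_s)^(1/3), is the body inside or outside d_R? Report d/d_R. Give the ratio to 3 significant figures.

d_R = 1.26 × (15000 km) × (3830/2100)^(1/3) = 23090 km
d/d_R = (17600) / (23090) = 0.762
Since d/d_R < 1, the body is inside the Roche limit.

inside; d/d_R ≈ 0.762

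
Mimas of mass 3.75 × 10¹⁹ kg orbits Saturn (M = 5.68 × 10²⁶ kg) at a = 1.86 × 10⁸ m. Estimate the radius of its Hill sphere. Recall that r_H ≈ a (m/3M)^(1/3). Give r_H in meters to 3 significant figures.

5.21 × 10⁵ m

r_H ≈ a (m/3M)^(1/3)
    = (1.86 × 10⁸) × (3.75 × 10¹⁹ / (3 × 5.68 × 10²⁶))^(1/3)
    = 5.21 × 10⁵ m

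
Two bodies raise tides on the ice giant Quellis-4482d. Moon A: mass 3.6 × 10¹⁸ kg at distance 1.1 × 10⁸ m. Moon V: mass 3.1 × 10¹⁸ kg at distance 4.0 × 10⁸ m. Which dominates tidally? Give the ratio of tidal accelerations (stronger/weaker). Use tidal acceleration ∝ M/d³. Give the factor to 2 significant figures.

Moon A, by a factor of ≈ 56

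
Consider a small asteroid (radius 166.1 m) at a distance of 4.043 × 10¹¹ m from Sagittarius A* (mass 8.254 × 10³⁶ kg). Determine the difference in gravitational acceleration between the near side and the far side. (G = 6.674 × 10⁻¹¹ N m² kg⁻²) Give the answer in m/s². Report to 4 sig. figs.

5.538 × 10⁻⁶ m/s²

a_tidal = 4GMr/d³
        = 4 × (6.674 × 10⁻¹¹) × (8.254 × 10³⁶) × (166.1) / (4.043 × 10¹¹)³
        = 5.538 × 10⁻⁶ m/s²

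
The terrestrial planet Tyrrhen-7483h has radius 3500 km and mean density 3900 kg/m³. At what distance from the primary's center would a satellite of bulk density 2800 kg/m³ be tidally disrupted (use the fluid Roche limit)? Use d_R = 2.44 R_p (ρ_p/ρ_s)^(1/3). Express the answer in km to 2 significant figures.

9500 km

d_R = 2.44 × 3500 km × (3900/2800)^(1/3)
    = 9500 km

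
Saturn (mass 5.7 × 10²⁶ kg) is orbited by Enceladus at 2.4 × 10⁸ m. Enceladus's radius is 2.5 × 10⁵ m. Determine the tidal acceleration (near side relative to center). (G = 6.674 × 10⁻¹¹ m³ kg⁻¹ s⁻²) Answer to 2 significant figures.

1.4 × 10⁻³ m/s²

Differencing GM/(d−r)² and GM/d² to first order in r/d gives 2GMr/d³.
a_tidal = 2GMr/d³
        = 2 × (6.674 × 10⁻¹¹) × (5.7 × 10²⁶) × (2.5 × 10⁵) / (2.4 × 10⁸)³
        = 1.4 × 10⁻³ m/s²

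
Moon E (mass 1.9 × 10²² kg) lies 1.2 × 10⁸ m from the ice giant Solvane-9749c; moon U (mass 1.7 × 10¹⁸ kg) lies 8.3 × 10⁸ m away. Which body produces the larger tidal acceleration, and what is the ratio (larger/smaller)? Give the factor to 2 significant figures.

Moon E, by a factor of ≈ 3.7 × 10⁶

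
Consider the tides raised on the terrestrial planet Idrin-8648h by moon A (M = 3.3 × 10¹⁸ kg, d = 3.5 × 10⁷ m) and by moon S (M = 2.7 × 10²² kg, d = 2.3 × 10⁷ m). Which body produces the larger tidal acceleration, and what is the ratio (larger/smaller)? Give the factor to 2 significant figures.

The tide-raising term goes as M/d³ (the gradient of a 1/d² field).
Moon A: (3.3 × 10¹⁸) / (3.5 × 10⁷)³ = 7.697 × 10⁻⁵
Moon S: (2.7 × 10²²) / (2.3 × 10⁷)³ = 2.219
Ratio (larger/smaller) = 29000

Moon S, by a factor of ≈ 29000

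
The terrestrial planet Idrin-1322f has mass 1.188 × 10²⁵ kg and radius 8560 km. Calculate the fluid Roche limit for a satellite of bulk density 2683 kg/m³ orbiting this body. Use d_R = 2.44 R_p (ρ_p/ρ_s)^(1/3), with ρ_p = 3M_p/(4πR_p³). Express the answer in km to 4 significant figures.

24860 km

ρ_p = 3M_p/(4πR_p³) = 3 × (1.188 × 10²⁵) / (4π × (8.560 × 10⁶ m)³) = 4522 kg/m³
d_R = 2.44 × 8560 km × (4522/2683)^(1/3)
    = 24860 km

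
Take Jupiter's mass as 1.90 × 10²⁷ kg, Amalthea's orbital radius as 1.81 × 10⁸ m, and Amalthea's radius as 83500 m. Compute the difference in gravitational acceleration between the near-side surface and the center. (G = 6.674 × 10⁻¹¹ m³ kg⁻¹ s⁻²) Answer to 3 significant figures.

Δg = 2GMr/d³
   = 2 × (6.674 × 10⁻¹¹) × (1.90 × 10²⁷) × (83500) / (1.81 × 10⁸)³
   = 3.57 × 10⁻³ m/s²

3.57 × 10⁻³ m/s²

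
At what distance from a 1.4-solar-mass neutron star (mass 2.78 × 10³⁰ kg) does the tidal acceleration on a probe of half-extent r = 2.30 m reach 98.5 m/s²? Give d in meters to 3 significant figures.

2GMr/d³ = a_tidal  ⇒  d = (2GMr / a_tidal)^(1/3)
d = (2 × 6.674×10⁻¹¹ × (2.78 × 10³⁰) × (2.30) / (98.5))^(1/3)
  = 2.05 × 10⁶ m

2.05 × 10⁶ m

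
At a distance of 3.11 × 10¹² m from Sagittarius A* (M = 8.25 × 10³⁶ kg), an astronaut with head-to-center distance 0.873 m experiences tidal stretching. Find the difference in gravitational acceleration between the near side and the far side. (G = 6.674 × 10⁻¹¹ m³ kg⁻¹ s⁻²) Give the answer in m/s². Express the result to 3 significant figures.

6.39 × 10⁻¹¹ m/s²

Δa = 4GMr/d³
   = 4 × (6.674 × 10⁻¹¹) × (8.25 × 10³⁶) × (0.873) / (3.11 × 10¹²)³
   = 6.39 × 10⁻¹¹ m/s²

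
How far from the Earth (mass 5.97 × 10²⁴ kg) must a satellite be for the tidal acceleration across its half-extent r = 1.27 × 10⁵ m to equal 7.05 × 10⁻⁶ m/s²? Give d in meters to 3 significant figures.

2.43 × 10⁸ m

2GMr/d³ = a_tidal  ⇒  d = (2GMr / a_tidal)^(1/3)
d = (2 × 6.674×10⁻¹¹ × (5.97 × 10²⁴) × (1.27 × 10⁵) / (7.05 × 10⁻⁶))^(1/3)
  = 2.43 × 10⁸ m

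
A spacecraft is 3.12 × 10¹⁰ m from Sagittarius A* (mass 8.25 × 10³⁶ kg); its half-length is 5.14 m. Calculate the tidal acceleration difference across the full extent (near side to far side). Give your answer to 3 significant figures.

Near-to-far spans 2r, so the tidal difference is twice the near-to-center value: 4GMr/d³.
Δg = 4GMr/d³
   = 4 × (6.674 × 10⁻¹¹) × (8.25 × 10³⁶) × (5.14) / (3.12 × 10¹⁰)³
   = 3.73 × 10⁻⁴ m/s²

3.73 × 10⁻⁴ m/s²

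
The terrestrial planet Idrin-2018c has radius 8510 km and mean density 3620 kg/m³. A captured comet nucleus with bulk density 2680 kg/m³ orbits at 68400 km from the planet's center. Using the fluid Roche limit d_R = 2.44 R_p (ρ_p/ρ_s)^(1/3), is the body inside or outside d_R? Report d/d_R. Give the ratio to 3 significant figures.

outside; d/d_R ≈ 2.98

d_R = 2.44 × (8510 km) × (3620/2680)^(1/3) = 22950 km
d/d_R = (68400) / (22950) = 2.98
Since d/d_R > 1, the body is outside the Roche limit.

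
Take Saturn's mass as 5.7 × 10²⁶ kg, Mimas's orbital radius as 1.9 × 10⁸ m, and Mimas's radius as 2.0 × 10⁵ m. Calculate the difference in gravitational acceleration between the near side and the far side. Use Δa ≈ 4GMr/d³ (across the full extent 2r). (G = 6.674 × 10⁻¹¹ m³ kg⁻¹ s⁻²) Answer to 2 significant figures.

Δa = 4GMr/d³
   = 4 × (6.674 × 10⁻¹¹) × (5.7 × 10²⁶) × (2.0 × 10⁵) / (1.9 × 10⁸)³
   = 4.4 × 10⁻³ m/s²

4.4 × 10⁻³ m/s²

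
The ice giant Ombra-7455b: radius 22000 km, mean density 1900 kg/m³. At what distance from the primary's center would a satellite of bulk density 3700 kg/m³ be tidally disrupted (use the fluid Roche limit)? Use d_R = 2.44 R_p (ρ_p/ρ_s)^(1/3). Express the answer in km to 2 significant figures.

d_R = 2.44 × 22000 km × (1900/3700)^(1/3)
    = 43000 km

43000 km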